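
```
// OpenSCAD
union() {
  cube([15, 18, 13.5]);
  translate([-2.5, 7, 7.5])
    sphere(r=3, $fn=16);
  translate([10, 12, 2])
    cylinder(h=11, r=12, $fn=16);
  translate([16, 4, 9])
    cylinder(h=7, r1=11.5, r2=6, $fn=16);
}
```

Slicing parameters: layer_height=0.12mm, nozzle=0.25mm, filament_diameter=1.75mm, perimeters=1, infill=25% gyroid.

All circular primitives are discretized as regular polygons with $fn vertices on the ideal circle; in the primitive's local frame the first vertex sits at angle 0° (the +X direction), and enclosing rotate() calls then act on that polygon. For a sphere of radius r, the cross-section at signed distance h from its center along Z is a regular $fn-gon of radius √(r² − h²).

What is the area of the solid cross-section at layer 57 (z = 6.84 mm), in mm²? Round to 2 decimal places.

483.39 mm²

At z = 6.84 mm: the cube is present — its section is the full 15×18 rectangle (area 270.00 mm²); the r=3 sphere at (-2.5, 7) slices to a regular 16-gon of circumradius 2.926 (√(r²−h²) with h=0.66 from center) (area = (16/2)·2.926²·sin(360°/16) = 26.22 mm²); the r=12 cylinder at (10, 12) gives a regular 16-gon of circumradius 12 (constant along its height) (area = (16/2)·12.000²·sin(360°/16) = 440.85 mm²); the cone at (16, 4) is not intersected at this z (z outside [9, 16]); Taking the union: the regions partially overlap — summed areas 737.07 mm² minus the doubly-counted overlap 253.68 mm² gives 483.39 mm² — area = 483.39 mm². Overall, the cross-section is a single solid region. Net area = 483.39 mm².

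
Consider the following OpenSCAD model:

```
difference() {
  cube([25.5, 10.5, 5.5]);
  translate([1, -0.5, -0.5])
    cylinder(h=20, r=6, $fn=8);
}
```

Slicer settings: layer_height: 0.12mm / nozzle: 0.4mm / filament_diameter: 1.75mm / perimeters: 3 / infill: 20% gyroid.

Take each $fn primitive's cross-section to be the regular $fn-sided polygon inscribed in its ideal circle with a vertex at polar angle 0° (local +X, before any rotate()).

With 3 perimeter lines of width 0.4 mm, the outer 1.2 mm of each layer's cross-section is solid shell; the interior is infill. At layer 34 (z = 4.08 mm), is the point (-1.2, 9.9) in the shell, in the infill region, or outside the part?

outside

At z = 4.08 mm: the cube (footprint 25.5×10.5) is included at this height; the r=6 cylinder at (1, -0.5) gives a regular 8-gon of circumradius 6 (constant along its height); Subtracting the remaining from the first: starting from the 25.5×10.5 cube, the r=6 cylinder at (1, -0.5) partially overlaps it — only the 27.80 mm² overlap (of its 101.82 mm²) is removed, clipping the outline — 1 connected region. Overall, the cross-section is a single solid region. The nearest boundary edge runs (0.00, 5.09)→(0.00, 10.50); distance from the point to it = 1.20 mm. The point is not inside any of the regions above, so it lies outside the cross-section (1.20 mm from the nearest boundary).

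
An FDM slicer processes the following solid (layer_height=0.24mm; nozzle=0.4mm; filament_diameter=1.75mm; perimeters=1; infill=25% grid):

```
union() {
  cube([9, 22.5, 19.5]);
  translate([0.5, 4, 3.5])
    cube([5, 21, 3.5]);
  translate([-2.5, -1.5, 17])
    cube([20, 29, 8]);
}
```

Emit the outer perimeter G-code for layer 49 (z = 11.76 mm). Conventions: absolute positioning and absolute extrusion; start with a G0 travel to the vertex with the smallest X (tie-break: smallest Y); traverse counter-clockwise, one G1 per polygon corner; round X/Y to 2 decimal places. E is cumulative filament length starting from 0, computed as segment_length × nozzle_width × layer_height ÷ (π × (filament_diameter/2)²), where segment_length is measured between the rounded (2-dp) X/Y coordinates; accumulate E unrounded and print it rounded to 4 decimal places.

G0 X0.00 Y0.00 Z11.76
G1 X9.00 Y0.00 E0.3592
G1 X9.00 Y22.50 E1.2572
G1 X0.00 Y22.50 E1.6164
G1 X0.00 Y0.00 E2.5145

At z = 11.76 mm: the cube is present — its section is the full 9×22.5 rectangle; the cube at (0.5, 4) is absent (z outside [3.5, 7]); the cube at (-2.5, -1.5) is not intersected at this z (z outside [17, 25]); Combining (union): only the 9×22.5 cube is present, so the union is just that shape — 1 connected region. The outline is a single polygon with 4 vertices. Extrusion per mm of travel: 0.4 × 0.24 / (π × 0.875²) = 0.039912. Accumulating E over each segment gives final E = 2.5145.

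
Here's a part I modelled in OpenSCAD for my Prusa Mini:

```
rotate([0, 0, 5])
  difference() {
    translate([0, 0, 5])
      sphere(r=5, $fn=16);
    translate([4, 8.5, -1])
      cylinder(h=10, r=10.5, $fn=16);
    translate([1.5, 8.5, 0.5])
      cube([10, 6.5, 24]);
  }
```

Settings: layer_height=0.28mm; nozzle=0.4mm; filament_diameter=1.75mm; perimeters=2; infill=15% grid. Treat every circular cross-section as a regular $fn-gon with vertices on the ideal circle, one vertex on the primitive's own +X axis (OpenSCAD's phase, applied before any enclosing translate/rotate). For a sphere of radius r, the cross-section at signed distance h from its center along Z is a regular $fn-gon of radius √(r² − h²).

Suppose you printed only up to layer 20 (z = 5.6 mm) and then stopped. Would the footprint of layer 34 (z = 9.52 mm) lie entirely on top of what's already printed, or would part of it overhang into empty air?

Compare the two slices. At z = 5.6: the r=5 sphere contributes a regular 16-gon of circumradius √(5²−0.6²) = 4.964 (area = (16/2)·4.964²·sin(360°/16) = 75.43 mm²); the cylinder at (4, 8.5): section is a regular 16-gon, circumradius r=10.5 (area = (16/2)·10.500²·sin(360°/16) = 337.53 mm²); the cube at (1.5, 8.5) (footprint 10×6.5) is included at this height (area 65.00 mm²); Taking the first minus the rest: starting from the r=5 sphere (75.43 mm²), the r=10.5 cylinder at (4, 8.5) partially overlaps it — only the 43.38 mm² overlap (of its 337.53 mm²) is removed, clipping the outline; the 10×6.5 cube at (1.5, 8.5) misses the remaining region (no effect) — area = 32.05 mm²; (whole slice rotated 5° about Z — lengths, areas and connectivity unchanged). At z = 9.52: the sphere: section is a regular 16-gon, circumradius = √(r²−h²) = √(5²−4.52²) = 2.138 (area = (16/2)·2.138²·sin(360°/16) = 13.99 mm²); the cylinder at (4, 8.5) is not intersected at this z (z outside [-1, 9]); the cube at (1.5, 8.5) (footprint 10×6.5) is included at this height (area 65.00 mm²); After the difference (first − rest): starting from the r=5 sphere (13.99 mm²), the 10×6.5 cube at (1.5, 8.5) misses the remaining region (no effect) — area = 13.99 mm²; (whole slice rotated 5° about Z — lengths, areas and connectivity unchanged). Checking containment: at z = 9.52 the cross-section extends beyond the z = 5.6 cross-section by about 10.72 mm².

part overhangs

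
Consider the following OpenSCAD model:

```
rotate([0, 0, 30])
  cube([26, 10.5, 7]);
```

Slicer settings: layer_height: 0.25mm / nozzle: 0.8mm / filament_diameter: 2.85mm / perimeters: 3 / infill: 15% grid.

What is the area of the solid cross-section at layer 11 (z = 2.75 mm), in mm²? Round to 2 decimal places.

At z = 2.75 mm: the cube is present — its section is the full 26×10.5 rectangle (area 273.00 mm²); (rotated 30° about Z; rotation is an isometry so areas/perimeters/island counts are preserved). Overall, the cross-section is a single solid region. Net area = 273.00 mm².

273.00 mm²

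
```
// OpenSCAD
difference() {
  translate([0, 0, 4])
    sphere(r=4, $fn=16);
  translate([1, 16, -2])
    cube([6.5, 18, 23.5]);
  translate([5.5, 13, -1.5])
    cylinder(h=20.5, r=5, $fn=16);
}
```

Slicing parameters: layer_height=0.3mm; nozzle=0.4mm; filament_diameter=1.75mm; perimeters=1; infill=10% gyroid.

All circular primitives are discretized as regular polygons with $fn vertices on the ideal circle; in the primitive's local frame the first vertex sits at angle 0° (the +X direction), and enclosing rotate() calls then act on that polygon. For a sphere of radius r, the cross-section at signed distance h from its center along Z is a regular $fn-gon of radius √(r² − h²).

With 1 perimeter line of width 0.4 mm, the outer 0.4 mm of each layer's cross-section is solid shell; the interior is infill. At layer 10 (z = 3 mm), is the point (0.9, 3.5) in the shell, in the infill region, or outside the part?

shell

At z = 3 mm: the r=4 sphere slices to a regular 16-gon of circumradius 3.873 (√(r²−h²) with h=1 from center); the cube at (1, 16) (footprint 6.5×18) is included at this height; the r=5 cylinder at (5.5, 13) gives a regular 16-gon of circumradius 5 (constant along its height); Subtracting the remaining from the first: starting from the r=4 sphere, the 6.5×18 cube at (1, 16) misses the remaining region (no effect); the r=5 cylinder at (5.5, 13) misses the remaining region (no effect) — 1 connected region. Overall, the cross-section is a single solid region. The nearest boundary edge runs (0.00, 3.87)→(1.48, 3.58); distance from the point to it = 0.19 mm. The point is inside the cross-section, 0.19 mm from the nearest boundary — within the 0.4 mm shell band (1 × 0.4).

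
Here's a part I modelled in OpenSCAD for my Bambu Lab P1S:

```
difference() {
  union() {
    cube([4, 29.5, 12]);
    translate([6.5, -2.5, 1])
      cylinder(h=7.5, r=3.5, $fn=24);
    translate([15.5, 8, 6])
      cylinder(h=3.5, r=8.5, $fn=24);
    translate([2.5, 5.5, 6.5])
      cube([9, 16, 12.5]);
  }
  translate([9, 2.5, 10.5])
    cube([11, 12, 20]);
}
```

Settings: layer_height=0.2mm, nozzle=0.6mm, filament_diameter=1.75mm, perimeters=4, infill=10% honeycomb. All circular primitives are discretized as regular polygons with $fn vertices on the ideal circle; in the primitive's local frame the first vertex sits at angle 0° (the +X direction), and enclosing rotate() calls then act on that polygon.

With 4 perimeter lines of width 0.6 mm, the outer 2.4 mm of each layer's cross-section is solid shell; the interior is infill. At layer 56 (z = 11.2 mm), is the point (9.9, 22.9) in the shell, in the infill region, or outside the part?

outside

At z = 11.2 mm: the 4×29.5 cube contributes its full rectangle; the cylinder at (6.5, -2.5) does not reach this height (z outside [1, 8.5]); the cylinder at (15.5, 8) is not intersected at this z (z outside [6, 9.5]); the cube at (2.5, 5.5) is present — its section is the full 9×16 rectangle; Merging all regions: the regions partially overlap (shared area 24.00 mm²), so overlapping operands fuse into one piece — 1 connected region; the cube at (9, 2.5) is present — its section is the full 11×12 rectangle; Subtracting the remaining from the first: starting from that combined region, the 11×12 cube at (9, 2.5) partially overlaps it — only the 22.50 mm² overlap (of its 132.00 mm²) is removed, clipping the outline — 1 connected region. Overall, the cross-section is a single solid region. The nearest boundary edge runs (4.00, 21.50)→(11.50, 21.50); distance from the point to it = 1.40 mm. The point is not inside any of the regions above, so it lies outside the cross-section (1.40 mm from the nearest boundary).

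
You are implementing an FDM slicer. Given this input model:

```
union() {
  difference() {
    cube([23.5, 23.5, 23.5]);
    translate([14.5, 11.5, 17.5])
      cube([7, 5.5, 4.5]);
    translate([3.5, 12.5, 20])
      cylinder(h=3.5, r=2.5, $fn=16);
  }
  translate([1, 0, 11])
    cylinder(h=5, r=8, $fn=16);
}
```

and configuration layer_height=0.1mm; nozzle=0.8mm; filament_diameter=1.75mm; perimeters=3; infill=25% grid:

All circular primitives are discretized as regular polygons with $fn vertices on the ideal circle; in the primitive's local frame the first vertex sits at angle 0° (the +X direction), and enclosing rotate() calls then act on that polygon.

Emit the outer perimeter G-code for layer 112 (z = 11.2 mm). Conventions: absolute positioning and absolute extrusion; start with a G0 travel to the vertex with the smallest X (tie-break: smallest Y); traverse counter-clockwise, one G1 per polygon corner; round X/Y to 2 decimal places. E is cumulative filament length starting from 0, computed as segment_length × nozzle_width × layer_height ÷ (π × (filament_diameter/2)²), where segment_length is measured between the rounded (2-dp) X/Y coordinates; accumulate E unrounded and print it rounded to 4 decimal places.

G0 X-7.00 Y0.00 Z11.20
G1 X-6.39 Y-3.06 E0.1038
G1 X-4.66 Y-5.66 E0.2076
G1 X-2.06 Y-7.39 E0.3115
G1 X1.00 Y-8.00 E0.4153
G1 X4.06 Y-7.39 E0.5191
G1 X6.66 Y-5.66 E0.6229
G1 X8.39 Y-3.06 E0.7268
G1 X9.00 Y0.00 E0.8306
G1 X23.50 Y0.00 E1.3129
G1 X23.50 Y23.50 E2.0945
G1 X0.00 Y23.50 E2.8761
G1 X0.00 Y7.80 E3.3983
G1 X-2.06 Y7.39 E3.4681
G1 X-4.66 Y5.66 E3.5720
G1 X-6.39 Y3.06 E3.6759
G1 X-7.00 Y0.00 E3.7797

At z = 11.2 mm: the cube (footprint 23.5×23.5) is included at this height; the cube at (14.5, 11.5) is not intersected at this z (z outside [17.5, 22]); the cylinder at (3.5, 12.5) is not intersected at this z (z outside [20, 23.5]); Taking the first minus the rest: none of the subtracted shapes is present at this height, so the 23.5×23.5 cube is unchanged — 1 connected region; the r=8 cylinder at (1, 0) gives a regular 16-gon of circumradius 8 (constant along its height); Combining (union): the regions partially overlap (shared area 56.88 mm²), so overlapping operands fuse into one piece — 1 connected region. The outline is a single polygon with 16 vertices. Extrusion per mm of travel: 0.8 × 0.1 / (π × 0.875²) = 0.033260. Accumulating E over each segment gives final E = 3.7797.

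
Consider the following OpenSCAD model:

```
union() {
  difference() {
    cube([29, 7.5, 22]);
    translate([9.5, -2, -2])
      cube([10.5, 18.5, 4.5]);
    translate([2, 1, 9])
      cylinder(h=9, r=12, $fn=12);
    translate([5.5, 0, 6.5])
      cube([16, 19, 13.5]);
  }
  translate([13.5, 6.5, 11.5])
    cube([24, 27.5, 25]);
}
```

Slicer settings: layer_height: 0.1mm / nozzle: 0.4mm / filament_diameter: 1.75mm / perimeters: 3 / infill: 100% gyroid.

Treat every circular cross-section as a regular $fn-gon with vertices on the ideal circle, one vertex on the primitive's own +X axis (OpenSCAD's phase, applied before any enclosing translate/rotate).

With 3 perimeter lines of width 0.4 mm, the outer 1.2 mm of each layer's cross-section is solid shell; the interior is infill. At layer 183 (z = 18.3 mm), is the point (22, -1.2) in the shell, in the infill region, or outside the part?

At z = 18.3 mm: the 29×7.5 cube contributes its full rectangle; the cube at (9.5, -2) is absent (z outside [-2, 2.5]); the cylinder at (2, 1) is not intersected at this z (z outside [9, 18]); the cube at (5.5, 0) is present — its section is the full 16×19 rectangle; Subtracting the remaining from the first: starting from the 29×7.5 cube, the 16×19 cube at (5.5, 0) partially overlaps it — only the 120.00 mm² overlap (of its 304.00 mm²) is removed, clipping the outline — 2 connected regions; the cube at (13.5, 6.5) is present — its section is the full 24×27.5 rectangle; Merging all regions: the regions partially overlap (shared area 7.50 mm²), so overlapping operands fuse into one piece — 2 connected regions. Overall, the cross-section has 2 separate islands. The nearest boundary edge runs (29.00, 0.00)→(21.50, 0.00); distance from the point to it = 1.20 mm. The point is not inside any of the regions above, so it lies outside the cross-section (1.20 mm from the nearest boundary).

outside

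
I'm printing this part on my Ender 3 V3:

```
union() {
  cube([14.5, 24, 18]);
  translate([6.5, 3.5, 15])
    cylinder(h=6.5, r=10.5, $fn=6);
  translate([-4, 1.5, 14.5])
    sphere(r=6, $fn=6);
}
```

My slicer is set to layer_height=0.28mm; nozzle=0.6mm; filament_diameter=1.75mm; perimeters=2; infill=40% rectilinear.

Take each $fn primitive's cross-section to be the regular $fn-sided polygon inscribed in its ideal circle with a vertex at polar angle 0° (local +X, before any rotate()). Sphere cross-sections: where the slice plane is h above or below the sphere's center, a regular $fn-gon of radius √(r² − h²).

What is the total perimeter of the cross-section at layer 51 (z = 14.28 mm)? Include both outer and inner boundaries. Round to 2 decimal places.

At z = 14.28 mm: the 14.5×24 cube contributes its full rectangle (perimeter 77.00 mm); the cylinder at (6.5, 3.5) is absent (z outside [15, 21.5]); the r=6 sphere at (-4, 1.5) contributes a regular 6-gon of circumradius √(6²−0.22²) = 5.996 (perimeter = 2·6·5.996·sin(180°/6) = 35.98 mm); Combining (union): the regions partially overlap (shared area 5.79 mm²), so the edge portions inside another operand are dropped and the merged outline is re-measured after clipping — boundary = 101.16 mm. Overall, the cross-section is a single solid region. Total boundary length (outer) = 101.16 mm.

101.16 mm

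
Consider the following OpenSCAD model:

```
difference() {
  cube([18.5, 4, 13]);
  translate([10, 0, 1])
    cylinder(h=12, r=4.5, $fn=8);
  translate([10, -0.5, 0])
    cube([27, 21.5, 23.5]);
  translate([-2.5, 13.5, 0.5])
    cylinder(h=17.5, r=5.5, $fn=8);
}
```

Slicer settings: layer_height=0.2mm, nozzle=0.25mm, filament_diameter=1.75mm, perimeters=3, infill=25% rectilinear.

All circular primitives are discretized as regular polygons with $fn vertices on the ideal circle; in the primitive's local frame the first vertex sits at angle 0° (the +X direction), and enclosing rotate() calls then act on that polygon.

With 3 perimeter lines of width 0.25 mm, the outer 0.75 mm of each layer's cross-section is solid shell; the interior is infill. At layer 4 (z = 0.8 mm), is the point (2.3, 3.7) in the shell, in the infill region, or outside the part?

At z = 0.8 mm: the 18.5×4 cube contributes its full rectangle; the cylinder at (10, 0) does not reach this height (z outside [1, 13]); the cube at (10, -0.5) is present — its section is the full 27×21.5 rectangle; the cylinder at (-2.5, 13.5): section is a regular 8-gon, circumradius r=5.5; After the difference (first − rest): starting from the 18.5×4 cube, the 27×21.5 cube at (10, -0.5) partially overlaps it — only the 34.00 mm² overlap (of its 580.50 mm²) is removed, clipping the outline; the r=5.5 cylinder at (-2.5, 13.5) misses the remaining region (no effect) — 1 connected region. Overall, the cross-section is a single solid region. The nearest boundary edge runs (0.00, 4.00)→(10.00, 4.00); distance from the point to it = 0.30 mm. The point is inside the cross-section, 0.30 mm from the nearest boundary — within the 0.75 mm shell band (3 × 0.25).

shell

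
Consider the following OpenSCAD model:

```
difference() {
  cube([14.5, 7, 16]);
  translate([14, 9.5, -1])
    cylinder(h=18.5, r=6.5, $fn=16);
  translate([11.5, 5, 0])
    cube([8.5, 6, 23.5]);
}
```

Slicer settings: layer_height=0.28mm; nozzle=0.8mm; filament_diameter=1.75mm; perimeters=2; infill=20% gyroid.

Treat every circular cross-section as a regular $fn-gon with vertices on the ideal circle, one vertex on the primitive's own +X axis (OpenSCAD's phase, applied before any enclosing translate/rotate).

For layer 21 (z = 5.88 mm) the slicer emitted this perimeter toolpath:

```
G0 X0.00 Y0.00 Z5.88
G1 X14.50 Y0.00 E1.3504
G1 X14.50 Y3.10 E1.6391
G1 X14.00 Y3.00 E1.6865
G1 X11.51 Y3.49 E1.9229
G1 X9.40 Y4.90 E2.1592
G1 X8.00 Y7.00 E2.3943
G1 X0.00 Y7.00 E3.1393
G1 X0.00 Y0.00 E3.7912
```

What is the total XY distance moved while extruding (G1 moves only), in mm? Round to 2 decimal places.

40.71 mm

Sum the Euclidean lengths of each G1 segment: total = 40.71 mm.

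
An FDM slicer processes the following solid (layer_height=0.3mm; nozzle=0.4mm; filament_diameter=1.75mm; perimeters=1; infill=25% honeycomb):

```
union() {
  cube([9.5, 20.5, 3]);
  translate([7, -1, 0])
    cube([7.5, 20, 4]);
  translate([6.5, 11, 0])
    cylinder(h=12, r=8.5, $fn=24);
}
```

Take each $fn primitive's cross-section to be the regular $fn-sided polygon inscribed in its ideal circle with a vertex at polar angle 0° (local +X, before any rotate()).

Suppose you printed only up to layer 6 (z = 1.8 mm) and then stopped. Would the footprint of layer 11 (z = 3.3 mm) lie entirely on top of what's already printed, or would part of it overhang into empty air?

entirely on top

Compare the two slices. At z = 1.8: the cube (footprint 9.5×20.5) is included at this height (area 194.75 mm²); the cube at (7, -1) (footprint 7.5×20) is included at this height (area 150.00 mm²); the cylinder at (6.5, 11): section is a regular 24-gon, circumradius r=8.5 (area = (24/2)·8.500²·sin(360°/24) = 224.40 mm²); Taking the union: the regions partially overlap — summed areas 569.15 mm² minus the doubly-counted overlap 255.83 mm² gives 313.32 mm² — area = 313.32 mm². At z = 3.3: the cube does not reach this height (z outside [0, 3]); the cube at (7, -1) (footprint 7.5×20) is included at this height (area 150.00 mm²); the r=8.5 cylinder at (6.5, 11) gives a regular 24-gon of circumradius 8.5 (constant along its height) (area = (24/2)·8.500²·sin(360°/24) = 224.40 mm²); Combining (union): the regions partially overlap — summed areas 374.40 mm² minus the doubly-counted overlap 101.46 mm² gives 272.94 mm² — area = 272.94 mm². Checking containment: the cross-section at z = 3.3 is a subset of the cross-section at z = 1.8.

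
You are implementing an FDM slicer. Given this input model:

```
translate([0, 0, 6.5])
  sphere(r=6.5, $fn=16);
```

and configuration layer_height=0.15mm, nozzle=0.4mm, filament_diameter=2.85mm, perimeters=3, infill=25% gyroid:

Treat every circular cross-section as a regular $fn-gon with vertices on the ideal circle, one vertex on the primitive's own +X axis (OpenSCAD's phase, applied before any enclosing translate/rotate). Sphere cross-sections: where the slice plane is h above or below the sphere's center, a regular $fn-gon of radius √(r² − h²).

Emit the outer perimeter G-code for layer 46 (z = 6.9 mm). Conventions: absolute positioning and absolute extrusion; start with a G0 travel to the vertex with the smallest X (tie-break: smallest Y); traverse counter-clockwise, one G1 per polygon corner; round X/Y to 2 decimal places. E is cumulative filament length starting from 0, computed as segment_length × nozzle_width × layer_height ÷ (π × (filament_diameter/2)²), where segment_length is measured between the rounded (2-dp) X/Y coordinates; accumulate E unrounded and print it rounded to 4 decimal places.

G0 X-6.49 Y0.00 Z6.90
G1 X-5.99 Y-2.48 E0.0238
G1 X-4.59 Y-4.59 E0.0476
G1 X-2.48 Y-5.99 E0.0714
G1 X0.00 Y-6.49 E0.0952
G1 X2.48 Y-5.99 E0.1190
G1 X4.59 Y-4.59 E0.1428
G1 X5.99 Y-2.48 E0.1666
G1 X6.49 Y0.00 E0.1904
G1 X5.99 Y2.48 E0.2142
G1 X4.59 Y4.59 E0.2381
G1 X2.48 Y5.99 E0.2619
G1 X0.00 Y6.49 E0.2857
G1 X-2.48 Y5.99 E0.3095
G1 X-4.59 Y4.59 E0.3333
G1 X-5.99 Y2.48 E0.3571
G1 X-6.49 Y0.00 E0.3809

At z = 6.9 mm: the sphere: section is a regular 16-gon, circumradius = √(r²−h²) = √(6.5²−0.4²) = 6.488. The outline is a single polygon with 16 vertices. Extrusion per mm of travel: 0.4 × 0.15 / (π × 1.425²) = 0.009405. Accumulating E over each segment gives final E = 0.3809.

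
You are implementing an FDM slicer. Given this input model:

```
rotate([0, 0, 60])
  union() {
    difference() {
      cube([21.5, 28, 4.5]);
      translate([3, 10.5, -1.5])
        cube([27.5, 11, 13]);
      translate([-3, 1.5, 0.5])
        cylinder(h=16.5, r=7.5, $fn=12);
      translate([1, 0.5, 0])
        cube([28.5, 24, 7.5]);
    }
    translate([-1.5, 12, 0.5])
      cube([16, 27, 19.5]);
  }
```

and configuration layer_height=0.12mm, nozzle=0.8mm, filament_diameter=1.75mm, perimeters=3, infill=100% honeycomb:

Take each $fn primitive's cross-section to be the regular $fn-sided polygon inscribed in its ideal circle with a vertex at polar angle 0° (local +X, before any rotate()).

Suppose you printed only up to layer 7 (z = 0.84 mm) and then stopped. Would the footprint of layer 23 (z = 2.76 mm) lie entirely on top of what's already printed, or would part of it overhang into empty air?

Compare the two slices. At z = 0.84: the 21.5×28 cube contributes its full rectangle (area 602.00 mm²); the cube at (3, 10.5) is present — its section is the full 27.5×11 rectangle (area 302.50 mm²); the r=7.5 cylinder at (-3, 1.5) contributes a regular 12-gon of circumradius 7.5 (area = (12/2)·7.500²·sin(360°/12) = 168.75 mm²); the cube at (1, 0.5) is present — its section is the full 28.5×24 rectangle (area 684.00 mm²); Subtracting the remaining from the first: starting from the 21.5×28 cube (602.00 mm²), the 27.5×11 cube at (3, 10.5) partially overlaps it — only the 203.50 mm² overlap (of its 302.50 mm²) is removed, clipping the outline; the r=7.5 cylinder at (-3, 1.5) partially overlaps it — only the 27.34 mm² overlap (of its 168.75 mm²) is removed, clipping the outline; the 28.5×24 cube at (1, 0.5) partially overlaps it — only the 270.78 mm² overlap (of its 684.00 mm²) is removed, clipping the outline — area = 100.38 mm²; the cube at (-1.5, 12) (footprint 16×27) is included at this height (area 432.00 mm²); Taking the union: the regions partially overlap — summed areas 532.38 mm² minus the doubly-counted overlap 63.25 mm² gives 469.13 mm² — area = 469.13 mm²; (whole slice rotated 60° about Z — lengths, areas and connectivity unchanged). At z = 2.76: the cube is present — its section is the full 21.5×28 rectangle (area 602.00 mm²); the cube at (3, 10.5) is present — its section is the full 27.5×11 rectangle (area 302.50 mm²); the cylinder at (-3, 1.5): section is a regular 12-gon, circumradius r=7.5 (area = (12/2)·7.500²·sin(360°/12) = 168.75 mm²); the cube at (1, 0.5) is present — its section is the full 28.5×24 rectangle (area 684.00 mm²); Taking the first minus the rest: starting from the 21.5×28 cube (602.00 mm²), the 27.5×11 cube at (3, 10.5) partially overlaps it — only the 203.50 mm² overlap (of its 302.50 mm²) is removed, clipping the outline; the r=7.5 cylinder at (-3, 1.5) partially overlaps it — only the 27.34 mm² overlap (of its 168.75 mm²) is removed, clipping the outline; the 28.5×24 cube at (1, 0.5) partially overlaps it — only the 270.78 mm² overlap (of its 684.00 mm²) is removed, clipping the outline — area = 100.38 mm²; the cube at (-1.5, 12) (footprint 16×27) is included at this height (area 432.00 mm²); Combining (union): the regions partially overlap — summed areas 532.38 mm² minus the doubly-counted overlap 63.25 mm² gives 469.13 mm² — area = 469.13 mm²; (rotated 60° about Z; rotation is an isometry so areas/perimeters/island counts are preserved). Checking containment: the cross-section at z = 2.76 is a subset of the cross-section at z = 0.84.

entirely on top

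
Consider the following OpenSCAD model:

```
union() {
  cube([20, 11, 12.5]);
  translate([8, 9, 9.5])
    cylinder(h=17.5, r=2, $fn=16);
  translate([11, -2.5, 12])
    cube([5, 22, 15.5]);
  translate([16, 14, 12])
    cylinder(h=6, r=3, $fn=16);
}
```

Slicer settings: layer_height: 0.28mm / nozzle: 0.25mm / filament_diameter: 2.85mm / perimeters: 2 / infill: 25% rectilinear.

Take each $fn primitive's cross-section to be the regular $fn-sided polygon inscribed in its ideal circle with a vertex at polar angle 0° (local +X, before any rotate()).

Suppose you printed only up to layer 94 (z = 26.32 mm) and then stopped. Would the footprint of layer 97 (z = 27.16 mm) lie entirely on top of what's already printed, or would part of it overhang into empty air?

entirely on top

Compare the two slices. At z = 26.32: the cube is not intersected at this z (z outside [0, 12.5]); the r=2 cylinder at (8, 9) gives a regular 16-gon of circumradius 2 (constant along its height) (area = (16/2)·2.000²·sin(360°/16) = 12.25 mm²); the 5×22 cube at (11, -2.5) contributes its full rectangle (area 110.00 mm²); the cylinder at (16, 14) does not reach this height (z outside [12, 18]); Merging all regions: the 2 present regions are separate (no shared area or edge), so areas and boundary lengths simply add and each stays a separate island — area = 122.25 mm². At z = 27.16: the cube is absent (z outside [0, 12.5]); the cylinder at (8, 9) is absent (z outside [9.5, 27]); the 5×22 cube at (11, -2.5) contributes its full rectangle (area 110.00 mm²); the cylinder at (16, 14) does not reach this height (z outside [12, 18]); Merging all regions: only the 5×22 cube at (11, -2.5) is present, so the union is just that shape — area = 110.00 mm². Checking containment: the cross-section at z = 27.16 is a subset of the cross-section at z = 26.32.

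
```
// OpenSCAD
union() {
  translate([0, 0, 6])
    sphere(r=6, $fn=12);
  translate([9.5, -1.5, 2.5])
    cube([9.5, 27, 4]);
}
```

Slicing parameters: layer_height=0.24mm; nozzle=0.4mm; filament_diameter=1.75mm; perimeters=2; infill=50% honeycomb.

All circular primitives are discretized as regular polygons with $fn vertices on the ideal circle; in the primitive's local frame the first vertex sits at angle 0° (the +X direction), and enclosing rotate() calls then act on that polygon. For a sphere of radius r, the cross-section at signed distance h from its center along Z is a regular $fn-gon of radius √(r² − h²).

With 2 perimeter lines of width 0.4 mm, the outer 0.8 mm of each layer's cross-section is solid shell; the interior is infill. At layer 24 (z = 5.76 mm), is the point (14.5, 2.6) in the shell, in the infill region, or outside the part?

infill

At z = 5.76 mm: the r=6 sphere contributes a regular 12-gon of circumradius √(6²−0.24²) = 5.995; the cube at (9.5, -1.5) is present — its section is the full 9.5×27 rectangle; Combining (union): the 2 present regions are separate (no shared area or edge), so areas and boundary lengths simply add and each stays a separate island — 2 connected regions. Overall, the cross-section has 2 separate islands. The nearest boundary edge runs (19.00, -1.50)→(9.50, -1.50); distance from the point to it = 4.10 mm. (Shell/infill is judged within the island containing the point — the largest one.) The point is inside the cross-section and 4.10 mm from the nearest boundary — more than the 0.8 mm shell width (2 × 0.4), so it's in the infill interior.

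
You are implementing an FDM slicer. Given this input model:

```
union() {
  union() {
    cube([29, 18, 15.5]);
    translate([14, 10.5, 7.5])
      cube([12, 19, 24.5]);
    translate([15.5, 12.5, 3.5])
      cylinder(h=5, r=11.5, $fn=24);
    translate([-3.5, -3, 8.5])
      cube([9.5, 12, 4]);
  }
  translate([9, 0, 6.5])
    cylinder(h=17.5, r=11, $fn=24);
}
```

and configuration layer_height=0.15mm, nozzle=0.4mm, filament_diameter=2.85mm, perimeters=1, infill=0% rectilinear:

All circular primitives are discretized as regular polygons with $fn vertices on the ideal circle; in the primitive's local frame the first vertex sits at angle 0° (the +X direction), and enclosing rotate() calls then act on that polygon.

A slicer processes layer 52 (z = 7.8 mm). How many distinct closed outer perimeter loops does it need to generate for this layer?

At z = 7.8 mm: the 29×18 cube contributes its full rectangle; the 12×19 cube at (14, 10.5) contributes its full rectangle; the r=11.5 cylinder at (15.5, 12.5) contributes a regular 24-gon of circumradius 11.5; the cube at (-3.5, -3) is not intersected at this z (z outside [8.5, 12.5]); Taking the union: the regions partially overlap (shared area 467.27 mm²), so overlapping operands fuse into one piece — 1 connected region; the cylinder at (9, 0): section is a regular 24-gon, circumradius r=11; Combining (union): the regions partially overlap (shared area 179.71 mm²), so overlapping operands fuse into one piece — 1 connected region. The result has 1 disconnected region.

1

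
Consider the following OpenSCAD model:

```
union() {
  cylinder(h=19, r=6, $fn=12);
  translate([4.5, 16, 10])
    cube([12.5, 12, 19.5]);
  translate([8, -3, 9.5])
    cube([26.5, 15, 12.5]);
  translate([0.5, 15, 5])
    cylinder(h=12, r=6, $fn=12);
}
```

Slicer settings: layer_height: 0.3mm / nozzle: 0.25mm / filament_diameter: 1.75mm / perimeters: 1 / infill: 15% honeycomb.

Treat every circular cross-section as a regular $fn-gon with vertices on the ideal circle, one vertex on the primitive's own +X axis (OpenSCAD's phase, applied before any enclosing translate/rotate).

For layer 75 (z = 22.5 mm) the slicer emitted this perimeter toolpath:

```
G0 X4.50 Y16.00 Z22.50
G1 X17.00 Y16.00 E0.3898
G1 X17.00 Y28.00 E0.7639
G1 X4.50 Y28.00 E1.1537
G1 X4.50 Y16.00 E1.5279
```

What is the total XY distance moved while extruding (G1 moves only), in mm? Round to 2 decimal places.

Sum the Euclidean lengths of each G1 segment: total = 49.00 mm.

49.00 mm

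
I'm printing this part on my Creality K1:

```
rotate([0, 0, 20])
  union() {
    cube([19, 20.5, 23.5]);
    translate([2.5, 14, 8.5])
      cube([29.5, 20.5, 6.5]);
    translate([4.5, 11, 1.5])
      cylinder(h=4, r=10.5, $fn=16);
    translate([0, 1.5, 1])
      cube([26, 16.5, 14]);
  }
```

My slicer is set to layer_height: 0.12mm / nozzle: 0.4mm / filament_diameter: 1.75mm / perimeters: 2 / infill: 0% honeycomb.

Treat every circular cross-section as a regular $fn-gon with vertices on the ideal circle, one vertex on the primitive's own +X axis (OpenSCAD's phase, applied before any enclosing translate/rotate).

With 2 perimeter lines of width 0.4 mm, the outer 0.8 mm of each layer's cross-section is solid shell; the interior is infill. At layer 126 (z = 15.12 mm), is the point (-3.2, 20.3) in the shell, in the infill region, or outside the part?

shell

At z = 15.12 mm: the cube (footprint 19×20.5) is included at this height; the cube at (2.5, 14) does not reach this height (z outside [8.5, 15]); the cylinder at (4.5, 11) is not intersected at this z (z outside [1.5, 5.5]); the cube at (0, 1.5) is not intersected at this z (z outside [1, 15]); Taking the union: only the 19×20.5 cube is present, so the union is just that shape — 1 connected region; (whole slice rotated 20° about Z — lengths, areas and connectivity unchanged). Overall, the cross-section is a single solid region. Undo the 20° rotation: the query point maps to (3.936, 20.170) in the un-rotated model frame. The nearest boundary edge runs (19.00, 20.50)→(0.00, 20.50); distance from the point to it = 0.33 mm. The point is inside the cross-section, 0.33 mm from the nearest boundary — within the 0.8 mm shell band (2 × 0.4).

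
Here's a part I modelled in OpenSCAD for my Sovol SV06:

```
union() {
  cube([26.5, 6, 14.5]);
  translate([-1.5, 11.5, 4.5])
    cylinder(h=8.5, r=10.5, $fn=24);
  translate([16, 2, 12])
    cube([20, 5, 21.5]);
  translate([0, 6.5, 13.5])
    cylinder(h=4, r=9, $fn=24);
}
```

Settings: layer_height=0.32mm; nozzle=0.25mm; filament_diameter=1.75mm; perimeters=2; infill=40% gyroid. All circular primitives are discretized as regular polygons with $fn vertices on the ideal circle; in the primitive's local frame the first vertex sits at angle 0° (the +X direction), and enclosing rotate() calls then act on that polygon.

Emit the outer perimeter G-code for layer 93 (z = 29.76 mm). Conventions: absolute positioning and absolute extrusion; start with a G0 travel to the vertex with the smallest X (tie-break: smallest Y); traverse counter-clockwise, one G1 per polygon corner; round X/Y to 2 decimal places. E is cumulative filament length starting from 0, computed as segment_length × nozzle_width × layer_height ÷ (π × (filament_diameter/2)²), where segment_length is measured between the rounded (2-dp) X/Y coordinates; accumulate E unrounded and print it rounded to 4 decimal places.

G0 X16.00 Y2.00 Z29.76
G1 X36.00 Y2.00 E0.6652
G1 X36.00 Y7.00 E0.8315
G1 X16.00 Y7.00 E1.4967
G1 X16.00 Y2.00 E1.6630

At z = 29.76 mm: the cube does not reach this height (z outside [0, 14.5]); the cylinder at (-1.5, 11.5) does not reach this height (z outside [4.5, 13]); the cube at (16, 2) is present — its section is the full 20×5 rectangle; the cylinder at (0, 6.5) is not intersected at this z (z outside [13.5, 17.5]); Combining (union): only the 20×5 cube at (16, 2) is present, so the union is just that shape — 1 connected region. The outline is a single polygon with 4 vertices. Extrusion per mm of travel: 0.25 × 0.32 / (π × 0.875²) = 0.033260. Accumulating E over each segment gives final E = 1.6630.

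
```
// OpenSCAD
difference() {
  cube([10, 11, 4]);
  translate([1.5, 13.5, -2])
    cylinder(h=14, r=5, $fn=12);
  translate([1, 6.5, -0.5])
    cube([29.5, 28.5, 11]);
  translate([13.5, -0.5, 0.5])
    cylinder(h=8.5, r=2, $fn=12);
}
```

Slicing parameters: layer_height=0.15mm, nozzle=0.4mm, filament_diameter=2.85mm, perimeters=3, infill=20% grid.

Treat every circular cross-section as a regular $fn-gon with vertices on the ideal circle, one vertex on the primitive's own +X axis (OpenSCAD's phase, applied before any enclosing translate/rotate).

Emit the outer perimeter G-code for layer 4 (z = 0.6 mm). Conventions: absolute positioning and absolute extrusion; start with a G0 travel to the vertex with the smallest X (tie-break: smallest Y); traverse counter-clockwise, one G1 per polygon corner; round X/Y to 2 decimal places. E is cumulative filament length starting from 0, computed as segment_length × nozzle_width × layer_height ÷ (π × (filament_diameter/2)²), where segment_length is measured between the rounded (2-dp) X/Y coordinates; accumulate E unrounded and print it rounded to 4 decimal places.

G0 X0.00 Y0.00 Z0.60
G1 X10.00 Y0.00 E0.0941
G1 X10.00 Y6.50 E0.1552
G1 X1.00 Y6.50 E0.2398
G1 X1.00 Y8.63 E0.2599
G1 X0.00 Y8.90 E0.2696
G1 X0.00 Y0.00 E0.3533

At z = 0.6 mm: the cube (footprint 10×11) is included at this height; the r=5 cylinder at (1.5, 13.5) gives a regular 12-gon of circumradius 5 (constant along its height); the cube at (1, 6.5) (footprint 29.5×28.5) is included at this height; the r=2 cylinder at (13.5, -0.5) contributes a regular 12-gon of circumradius 2; Subtracting the remaining from the first: starting from the 10×11 cube, the r=5 cylinder at (1.5, 13.5) partially overlaps it — only the 10.54 mm² overlap (of its 75.00 mm²) is removed, clipping the outline; the 29.5×28.5 cube at (1, 6.5) partially overlaps it — only the 32.20 mm² overlap (of its 840.75 mm²) is removed, clipping the outline; the r=2 cylinder at (13.5, -0.5) misses the remaining region (no effect) — 1 connected region. The outline is a single polygon with 6 vertices. Extrusion per mm of travel: 0.4 × 0.15 / (π × 1.425²) = 0.009405. Accumulating E over each segment gives final E = 0.3533.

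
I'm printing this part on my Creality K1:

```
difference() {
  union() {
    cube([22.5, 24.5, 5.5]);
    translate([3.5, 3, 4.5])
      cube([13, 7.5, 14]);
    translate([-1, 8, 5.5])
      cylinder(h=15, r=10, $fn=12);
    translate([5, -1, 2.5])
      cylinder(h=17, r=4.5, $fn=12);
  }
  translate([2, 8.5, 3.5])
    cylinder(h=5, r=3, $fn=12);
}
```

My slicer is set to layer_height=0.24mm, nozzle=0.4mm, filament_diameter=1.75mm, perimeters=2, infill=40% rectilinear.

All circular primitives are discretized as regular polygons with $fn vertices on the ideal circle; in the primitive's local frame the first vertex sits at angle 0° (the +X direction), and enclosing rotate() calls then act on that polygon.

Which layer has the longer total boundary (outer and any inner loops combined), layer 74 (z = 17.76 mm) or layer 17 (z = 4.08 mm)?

layer 17 (z = 4.08 mm)

Layer 74 (z = 17.76): the cube is not intersected at this z (z outside [0, 5.5]); the cube at (3.5, 3) is present — its section is the full 13×7.5 rectangle (perimeter 41.00 mm); the r=10 cylinder at (-1, 8) gives a regular 12-gon of circumradius 10 (constant along its height) (perimeter = 2·12·10.000·sin(180°/12) = 62.12 mm); the r=4.5 cylinder at (5, -1) contributes a regular 12-gon of circumradius 4.5 (perimeter = 2·12·4.500·sin(180°/12) = 27.95 mm); Combining (union): the regions partially overlap (shared area 55.74 mm²), so the edge portions inside another operand are dropped and the merged outline is re-measured after clipping — boundary = 88.42 mm; the cylinder at (2, 8.5) is not intersected at this z (z outside [3.5, 8.5]); After the difference (first − rest): none of the subtracted shapes is present at this height, so the result so far is unchanged — boundary = 88.42 mm. So its perimeter = 88.42 mm. Layer 17 (z = 4.08): the cube is present — its section is the full 22.5×24.5 rectangle (perimeter 94.00 mm); the cube at (3.5, 3) is absent (z outside [4.5, 18.5]); the cylinder at (-1, 8) does not reach this height (z outside [5.5, 20.5]); the r=4.5 cylinder at (5, -1) gives a regular 12-gon of circumradius 4.5 (constant along its height) (perimeter = 2·12·4.500·sin(180°/12) = 27.95 mm); Taking the union: the regions partially overlap (shared area 21.64 mm²), so the edge portions inside another operand are dropped and the merged outline is re-measured after clipping — boundary = 101.58 mm; the r=3 cylinder at (2, 8.5) contributes a regular 12-gon of circumradius 3 (perimeter = 2·12·3.000·sin(180°/12) = 18.63 mm); After the difference (first − rest): starting from the result so far, the r=3 cylinder at (2, 8.5) partially overlaps it — only the 24.25 mm² overlap (of its 27.00 mm²) is removed, clipping the outline — boundary = 111.22 mm. So its perimeter = 111.22 mm. Layer 17 is larger (111.22 vs 88.42 mm).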